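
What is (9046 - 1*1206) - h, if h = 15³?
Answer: 4465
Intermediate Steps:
h = 3375
(9046 - 1*1206) - h = (9046 - 1*1206) - 1*3375 = (9046 - 1206) - 3375 = 7840 - 3375 = 4465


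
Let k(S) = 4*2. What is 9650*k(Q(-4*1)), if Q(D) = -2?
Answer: 77200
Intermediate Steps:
k(S) = 8
9650*k(Q(-4*1)) = 9650*8 = 77200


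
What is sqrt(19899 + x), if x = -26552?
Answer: I*sqrt(6653) ≈ 81.566*I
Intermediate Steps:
sqrt(19899 + x) = sqrt(19899 - 26552) = sqrt(-6653) = I*sqrt(6653)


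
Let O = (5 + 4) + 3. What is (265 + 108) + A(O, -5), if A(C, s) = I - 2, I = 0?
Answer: 371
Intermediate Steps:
O = 12 (O = 9 + 3 = 12)
A(C, s) = -2 (A(C, s) = 0 - 2 = -2)
(265 + 108) + A(O, -5) = (265 + 108) - 2 = 373 - 2 = 371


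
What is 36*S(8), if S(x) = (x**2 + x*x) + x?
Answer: 4896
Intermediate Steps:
S(x) = x + 2*x**2 (S(x) = (x**2 + x**2) + x = 2*x**2 + x = x + 2*x**2)
36*S(8) = 36*(8*(1 + 2*8)) = 36*(8*(1 + 16)) = 36*(8*17) = 36*136 = 4896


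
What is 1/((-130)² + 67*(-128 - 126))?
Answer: -1/118 ≈ -0.0084746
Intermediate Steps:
1/((-130)² + 67*(-128 - 126)) = 1/(16900 + 67*(-254)) = 1/(16900 - 17018) = 1/(-118) = -1/118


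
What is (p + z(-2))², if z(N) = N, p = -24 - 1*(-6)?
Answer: 400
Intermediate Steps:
p = -18 (p = -24 + 6 = -18)
(p + z(-2))² = (-18 - 2)² = (-20)² = 400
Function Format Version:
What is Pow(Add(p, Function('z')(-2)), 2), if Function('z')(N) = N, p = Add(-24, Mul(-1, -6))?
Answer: 400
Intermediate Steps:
p = -18 (p = Add(-24, 6) = -18)
Pow(Add(p, Function('z')(-2)), 2) = Pow(Add(-18, -2), 2) = Pow(-20, 2) = 400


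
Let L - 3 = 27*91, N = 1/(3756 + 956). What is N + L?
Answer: 11591521/4712 ≈ 2460.0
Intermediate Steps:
N = 1/4712 ≈ 0.00021222
L = 2460 (L = 3 + 27*91 = 3 + 2457 = 2460)
N + L = 1/4712 + 2460 = 11591521/4712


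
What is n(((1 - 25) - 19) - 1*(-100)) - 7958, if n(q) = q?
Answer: -7901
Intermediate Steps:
n(((1 - 25) - 19) - 1*(-100)) - 7958 = (((1 - 25) - 19) - 1*(-100)) - 7958 = ((-24 - 19) + 100) - 7958 = (-43 + 100) - 7958 = 57 - 7958 = -7901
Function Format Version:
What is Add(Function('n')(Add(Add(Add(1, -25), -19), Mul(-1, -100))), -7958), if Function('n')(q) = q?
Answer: -7901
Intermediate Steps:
Add(Function('n')(Add(Add(Add(1, -25), -19), Mul(-1, -100))), -7958) = Add(Add(Add(Add(1, -25), -19), Mul(-1, -100)), -7958) = Add(Add(Add(-24, -19), 100), -7958) = Add(Add(-43, 100), -7958) = Add(57, -7958) = -7901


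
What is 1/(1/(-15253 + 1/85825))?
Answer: -1309088724/85825 ≈ -15253.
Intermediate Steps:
1/(1/(-15253 + 1/85825)) = 1/(1/(-1309088724/85825)) = 1/(-85825/1309088724) = -1309088724/85825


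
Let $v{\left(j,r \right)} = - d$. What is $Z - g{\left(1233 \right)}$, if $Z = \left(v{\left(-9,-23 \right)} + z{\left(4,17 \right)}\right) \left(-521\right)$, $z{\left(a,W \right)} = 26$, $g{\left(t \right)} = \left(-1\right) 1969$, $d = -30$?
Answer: $-27207$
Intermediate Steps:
$v{\left(j,r \right)} = 30$ ($v{\left(j,r \right)} = \left(-1\right) \left(-30\right) = 30$)
$g{\left(t \right)} = -1969$
$Z = -29176$ ($Z = \left(30 + 26\right) \left(-521\right) = 56 \left(-521\right) = -29176$)
$Z - g{\left(1233 \right)} = -29176 - -1969 = -29176 + 1969 = -27207$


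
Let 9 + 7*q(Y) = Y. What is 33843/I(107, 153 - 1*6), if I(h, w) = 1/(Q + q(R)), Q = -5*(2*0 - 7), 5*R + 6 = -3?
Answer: 39630153/35 ≈ 1.1323e+6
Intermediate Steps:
R = -9/5 (R = -6/5 + (1/5)*(-3) = -6/5 - 3/5 = -9/5 ≈ -1.8000)
q(Y) = -9/7 + Y/7
Q = 35 (Q = -5*(0 - 7) = -5*(-7) = 35)
I(h, w) = 35/1171 (I(h, w) = 1/(35 + (-9/7 + (1/7)*(-9/5))) = 1/(35 + (-9/7 - 9/35)) = 1/(35 - 54/35) = 1/(1171/35) = 35/1171)
33843/I(107, 153 - 1*6) = 33843/(35/1171) = 33843*(1171/35) = 39630153/35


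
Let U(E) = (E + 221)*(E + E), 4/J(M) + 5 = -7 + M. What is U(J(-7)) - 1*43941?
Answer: -15896261/361 ≈ -44034.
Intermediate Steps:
J(M) = 4/(-12 + M) (J(M) = 4/(-5 + (-7 + M)) = 4/(-12 + M))
U(E) = 2*E*(221 + E) (U(E) = (221 + E)*(2*E) = 2*E*(221 + E))
U(J(-7)) - 1*43941 = 2*(4/(-12 - 7))*(221 + 4/(-12 - 7)) - 1*43941 = 2*(4/(-19))*(221 + 4/(-19)) - 43941 = 2*(4*(-1/19))*(221 + 4*(-1/19)) - 43941 = 2*(-4/19)*(221 - 4/19) - 43941 = 2*(-4/19)*(4195/19) - 43941 = -33560/361 - 43941 = -15896261/361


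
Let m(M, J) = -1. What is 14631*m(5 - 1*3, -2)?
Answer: -14631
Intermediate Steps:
14631*m(5 - 1*3, -2) = 14631*(-1) = -14631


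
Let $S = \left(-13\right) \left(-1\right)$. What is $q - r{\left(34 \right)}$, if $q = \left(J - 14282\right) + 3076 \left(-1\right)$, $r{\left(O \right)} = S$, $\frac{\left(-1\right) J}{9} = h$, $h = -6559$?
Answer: $41660$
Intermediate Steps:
$S = 13$
$J = 59031$ ($J = \left(-9\right) \left(-6559\right) = 59031$)
$r{\left(O \right)} = 13$
$q = 41673$ ($q = \left(59031 - 14282\right) + 3076 \left(-1\right) = 44749 - 3076 = 41673$)
$q - r{\left(34 \right)} = 41673 - 13 = 41660$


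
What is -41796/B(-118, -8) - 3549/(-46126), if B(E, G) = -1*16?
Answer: 240992385/92252 ≈ 2612.3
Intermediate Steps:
B(E, G) = -16
-41796/B(-118, -8) - 3549/(-46126) = -41796/(-16) - 3549/(-46126) = -41796*(-1/16) - 3549*(-1/46126) = 10449/4 + 3549/46126 = 240992385/92252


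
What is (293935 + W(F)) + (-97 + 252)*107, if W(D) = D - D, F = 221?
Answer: 310520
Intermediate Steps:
W(D) = 0
(293935 + W(F)) + (-97 + 252)*107 = (293935 + 0) + (-97 + 252)*107 = 293935 + 155*107 = 293935 + 16585 = 310520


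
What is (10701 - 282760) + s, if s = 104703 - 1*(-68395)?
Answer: -98961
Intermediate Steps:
s = 173098 (s = 104703 + 68395 = 173098)
(10701 - 282760) + s = (10701 - 282760) + 173098 = -272059 + 173098 = -98961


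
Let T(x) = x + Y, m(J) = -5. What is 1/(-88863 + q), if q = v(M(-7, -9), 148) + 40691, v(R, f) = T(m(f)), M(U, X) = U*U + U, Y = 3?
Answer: -1/48174 ≈ -2.0758e-5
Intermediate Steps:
M(U, X) = U + U² (M(U, X) = U² + U = U + U²)
T(x) = 3 + x (T(x) = x + 3 = 3 + x)
v(R, f) = -2 (v(R, f) = 3 - 5 = -2)
q = 40689 (q = -2 + 40691 = 40689)
1/(-88863 + q) = 1/(-88863 + 40689) = 1/(-48174) = -1/48174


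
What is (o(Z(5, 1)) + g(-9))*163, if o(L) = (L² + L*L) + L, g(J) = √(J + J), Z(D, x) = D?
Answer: 8965 + 489*I*√2 ≈ 8965.0 + 691.55*I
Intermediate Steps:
g(J) = √2*√J (g(J) = √(2*J) = √2*√J)
o(L) = L + 2*L² (o(L) = (L² + L²) + L = 2*L² + L = L + 2*L²)
(o(Z(5, 1)) + g(-9))*163 = (5*(1 + 2*5) + √2*√(-9))*163 = (5*(1 + 10) + √2*(3*I))*163 = (5*11 + 3*I*√2)*163 = (55 + 3*I*√2)*163 = 8965 + 489*I*√2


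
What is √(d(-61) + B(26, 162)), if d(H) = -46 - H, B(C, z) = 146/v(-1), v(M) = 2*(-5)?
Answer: √10/5 ≈ 0.63246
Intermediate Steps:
v(M) = -10
B(C, z) = -73/5 (B(C, z) = 146/(-10) = 146*(-⅒) = -73/5)
√(d(-61) + B(26, 162)) = √((-46 - 1*(-61)) - 73/5) = √((-46 + 61) - 73/5) = √(15 - 73/5) = √(⅖) = √10/5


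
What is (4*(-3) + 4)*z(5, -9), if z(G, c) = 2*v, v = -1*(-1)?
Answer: -16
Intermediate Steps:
v = 1
z(G, c) = 2 (z(G, c) = 2*1 = 2)
(4*(-3) + 4)*z(5, -9) = (4*(-3) + 4)*2 = (-12 + 4)*2 = -8*2 = -16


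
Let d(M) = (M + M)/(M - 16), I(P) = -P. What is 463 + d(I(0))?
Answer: 463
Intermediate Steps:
d(M) = 2*M/(-16 + M) (d(M) = (2*M)/(-16 + M) = 2*M/(-16 + M))
463 + d(I(0)) = 463 + 2*(-1*0)/(-16 - 1*0) = 463 + 2*0/(-16 + 0) = 463 + 2*0/(-16) = 463 + 2*0*(-1/16) = 463 + 0 = 463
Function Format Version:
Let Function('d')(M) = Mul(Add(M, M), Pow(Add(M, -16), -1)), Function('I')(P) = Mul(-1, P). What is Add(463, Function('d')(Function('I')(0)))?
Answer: 463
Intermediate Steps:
Function('d')(M) = Mul(2, M, Pow(Add(-16, M), -1)) (Function('d')(M) = Mul(Mul(2, M), Pow(Add(-16, M), -1)) = Mul(2, M, Pow(Add(-16, M), -1)))
Add(463, Function('d')(Function('I')(0))) = Add(463, Mul(2, Mul(-1, 0), Pow(Add(-16, Mul(-1, 0)), -1))) = Add(463, Mul(2, 0, Pow(Add(-16, 0), -1))) = Add(463, Mul(2, 0, Pow(-16, -1))) = Add(463, Mul(2, 0, Rational(-1, 16))) = Add(463, 0) = 463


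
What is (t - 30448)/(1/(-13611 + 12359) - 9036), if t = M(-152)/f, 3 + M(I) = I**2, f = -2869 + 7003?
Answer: 6060110062/1798778607 ≈ 3.3690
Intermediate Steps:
f = 4134
M(I) = -3 + I**2
t = 1777/318 (t = (-3 + (-152)**2)/4134 = (-3 + 23104)*(1/4134) = 23101*(1/4134) = 1777/318 ≈ 5.5881)
(t - 30448)/(1/(-13611 + 12359) - 9036) = (1777/318 - 30448)/(1/(-13611 + 12359) - 9036) = -9680687/(318*(1/(-1252) - 9036)) = -9680687/(318*(-1/1252 - 9036)) = -9680687/(318*(-11313073/1252)) = -9680687/318*(-1252/11313073) = 6060110062/1798778607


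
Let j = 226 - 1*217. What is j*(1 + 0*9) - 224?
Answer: -215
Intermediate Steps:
j = 9 (j = 226 - 217 = 9)
j*(1 + 0*9) - 224 = 9*(1 + 0*9) - 224 = 9*(1 + 0) - 224 = 9*1 - 224 = 9 - 224 = -215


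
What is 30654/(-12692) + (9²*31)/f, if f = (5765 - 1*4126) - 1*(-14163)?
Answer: -56565612/25069873 ≈ -2.2563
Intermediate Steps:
f = 15802 (f = (5765 - 4126) + 14163 = 1639 + 14163 = 15802)
30654/(-12692) + (9²*31)/f = 30654/(-12692) + (9²*31)/15802 = 30654*(-1/12692) + (81*31)*(1/15802) = -15327/6346 + 2511*(1/15802) = -15327/6346 + 2511/15802 = -56565612/25069873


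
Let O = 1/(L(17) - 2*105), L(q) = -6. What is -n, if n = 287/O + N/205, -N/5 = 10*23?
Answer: 2541902/41 ≈ 61998.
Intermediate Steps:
N = -1150 (N = -50*23 = -5*230 = -1150)
O = -1/216 (O = 1/(-6 - 2*105) = 1/(-6 - 210) = 1/(-216) = -1/216 ≈ -0.0046296)
n = -2541902/41 (n = 287/(-1/216) - 1150/205 = 287*(-216) - 1150*1/205 = -61992 - 230/41 = -2541902/41 ≈ -61998.)
-n = -1*(-2541902/41) = 2541902/41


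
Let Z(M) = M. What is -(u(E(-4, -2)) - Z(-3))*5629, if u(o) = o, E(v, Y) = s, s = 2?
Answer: -28145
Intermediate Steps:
E(v, Y) = 2
-(u(E(-4, -2)) - Z(-3))*5629 = -(2 - 1*(-3))*5629 = -(2 + 3)*5629 = -5*5629 = -1*28145 = -28145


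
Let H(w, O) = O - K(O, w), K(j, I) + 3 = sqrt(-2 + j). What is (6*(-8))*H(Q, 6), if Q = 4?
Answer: -336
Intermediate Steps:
K(j, I) = -3 + sqrt(-2 + j)
H(w, O) = 3 + O - sqrt(-2 + O) (H(w, O) = O - (-3 + sqrt(-2 + O)) = O + (3 - sqrt(-2 + O)) = 3 + O - sqrt(-2 + O))
(6*(-8))*H(Q, 6) = (6*(-8))*(3 + 6 - sqrt(-2 + 6)) = -48*(3 + 6 - sqrt(4)) = -48*(3 + 6 - 1*2) = -48*(3 + 6 - 2) = -48*7 = -336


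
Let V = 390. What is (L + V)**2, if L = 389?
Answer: 606841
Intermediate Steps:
(L + V)**2 = (389 + 390)**2 = 779**2 = 606841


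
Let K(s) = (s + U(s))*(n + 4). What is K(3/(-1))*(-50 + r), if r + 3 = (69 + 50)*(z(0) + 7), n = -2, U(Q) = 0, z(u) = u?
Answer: -4680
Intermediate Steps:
K(s) = 2*s (K(s) = (s + 0)*(-2 + 4) = s*2 = 2*s)
r = 830 (r = -3 + (69 + 50)*(0 + 7) = -3 + 119*7 = -3 + 833 = 830)
K(3/(-1))*(-50 + r) = (2*(3/(-1)))*(-50 + 830) = (2*(3*(-1)))*780 = (2*(-3))*780 = -6*780 = -4680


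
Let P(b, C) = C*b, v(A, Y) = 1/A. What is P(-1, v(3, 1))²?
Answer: ⅑ ≈ 0.11111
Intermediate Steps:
P(-1, v(3, 1))² = (-1/3)² = ((⅓)*(-1))² = (-⅓)² = ⅑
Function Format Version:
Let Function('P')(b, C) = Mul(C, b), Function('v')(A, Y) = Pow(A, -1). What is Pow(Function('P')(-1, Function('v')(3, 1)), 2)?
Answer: Rational(1, 9) ≈ 0.11111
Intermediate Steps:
Pow(Function('P')(-1, Function('v')(3, 1)), 2) = Pow(Mul(Pow(3, -1), -1), 2) = Pow(Mul(Rational(1, 3), -1), 2) = Pow(Rational(-1, 3), 2) = Rational(1, 9)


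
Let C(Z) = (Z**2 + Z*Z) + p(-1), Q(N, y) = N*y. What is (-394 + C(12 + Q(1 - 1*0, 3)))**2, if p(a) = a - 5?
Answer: 2500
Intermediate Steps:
p(a) = -5 + a
C(Z) = -6 + 2*Z**2 (C(Z) = (Z**2 + Z*Z) + (-5 - 1) = (Z**2 + Z**2) - 6 = 2*Z**2 - 6 = -6 + 2*Z**2)
(-394 + C(12 + Q(1 - 1*0, 3)))**2 = (-394 + (-6 + 2*(12 + (1 - 1*0)*3)**2))**2 = (-394 + (-6 + 2*(12 + (1 + 0)*3)**2))**2 = (-394 + (-6 + 2*(12 + 1*3)**2))**2 = (-394 + (-6 + 2*(12 + 3)**2))**2 = (-394 + (-6 + 2*15**2))**2 = (-394 + (-6 + 2*225))**2 = (-394 + (-6 + 450))**2 = (-394 + 444)**2 = 50**2 = 2500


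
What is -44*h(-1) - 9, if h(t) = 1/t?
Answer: 35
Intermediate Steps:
-44*h(-1) - 9 = -44/(-1) - 9 = -44*(-1) - 9 = 44 - 9 = 35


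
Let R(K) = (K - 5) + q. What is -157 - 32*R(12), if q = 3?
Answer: -477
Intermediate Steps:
R(K) = -2 + K (R(K) = (K - 5) + 3 = (-5 + K) + 3 = -2 + K)
-157 - 32*R(12) = -157 - 32*(-2 + 12) = -157 - 32*10 = -157 - 320 = -477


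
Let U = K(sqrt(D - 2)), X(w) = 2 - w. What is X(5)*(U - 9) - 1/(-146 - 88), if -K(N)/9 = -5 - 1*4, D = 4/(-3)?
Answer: -50543/234 ≈ -216.00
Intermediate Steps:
D = -4/3 (D = 4*(-1/3) = -4/3 ≈ -1.3333)
K(N) = 81 (K(N) = -9*(-5 - 1*4) = -9*(-5 - 4) = -9*(-9) = 81)
U = 81
X(5)*(U - 9) - 1/(-146 - 88) = (2 - 1*5)*(81 - 9) - 1/(-146 - 88) = (2 - 5)*72 - 1/(-234) = -3*72 - 1*(-1/234) = -216 + 1/234 = -50543/234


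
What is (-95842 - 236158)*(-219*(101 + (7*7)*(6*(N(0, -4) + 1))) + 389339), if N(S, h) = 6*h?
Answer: -613568536000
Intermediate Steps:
(-95842 - 236158)*(-219*(101 + (7*7)*(6*(N(0, -4) + 1))) + 389339) = (-95842 - 236158)*(-219*(101 + (7*7)*(6*(6*(-4) + 1))) + 389339) = -332000*(-219*(101 + 49*(6*(-24 + 1))) + 389339) = -332000*(-219*(101 + 49*(6*(-23))) + 389339) = -332000*(-219*(101 + 49*(-138)) + 389339) = -332000*(-219*(101 - 6762) + 389339) = -332000*(-219*(-6661) + 389339) = -332000*(1458759 + 389339) = -332000*1848098 = -613568536000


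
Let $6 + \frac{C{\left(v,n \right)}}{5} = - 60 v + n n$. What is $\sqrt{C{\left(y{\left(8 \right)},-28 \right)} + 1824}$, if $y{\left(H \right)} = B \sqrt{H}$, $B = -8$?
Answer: $\sqrt{5714 + 4800 \sqrt{2}} \approx 111.81$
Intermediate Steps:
$y{\left(H \right)} = - 8 \sqrt{H}$
$C{\left(v,n \right)} = -30 - 300 v + 5 n^{2}$ ($C{\left(v,n \right)} = -30 + 5 \left(- 60 v + n n\right) = -30 + 5 \left(- 60 v + n^{2}\right) = -30 + 5 \left(n^{2} - 60 v\right) = -30 + \left(- 300 v + 5 n^{2}\right) = -30 - 300 v + 5 n^{2}$)
$\sqrt{C{\left(y{\left(8 \right)},-28 \right)} + 1824} = \sqrt{\left(-30 - 300 \left(- 8 \sqrt{8}\right) + 5 \left(-28\right)^{2}\right) + 1824} = \sqrt{\left(-30 - 300 \left(- 8 \cdot 2 \sqrt{2}\right) + 5 \cdot 784\right) + 1824} = \sqrt{\left(-30 - 300 \left(- 16 \sqrt{2}\right) + 3920\right) + 1824} = \sqrt{\left(-30 + 4800 \sqrt{2} + 3920\right) + 1824} = \sqrt{\left(3890 + 4800 \sqrt{2}\right) + 1824} = \sqrt{5714 + 4800 \sqrt{2}}$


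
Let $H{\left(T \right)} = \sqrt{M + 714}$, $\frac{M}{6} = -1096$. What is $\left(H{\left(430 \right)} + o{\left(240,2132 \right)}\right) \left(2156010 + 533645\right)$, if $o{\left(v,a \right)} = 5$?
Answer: $13448275 + 2689655 i \sqrt{5862} \approx 1.3448 \cdot 10^{7} + 2.0593 \cdot 10^{8} i$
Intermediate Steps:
$M = -6576$ ($M = 6 \left(-1096\right) = -6576$)
$H{\left(T \right)} = i \sqrt{5862}$ ($H{\left(T \right)} = \sqrt{-6576 + 714} = \sqrt{-5862} = i \sqrt{5862}$)
$\left(H{\left(430 \right)} + o{\left(240,2132 \right)}\right) \left(2156010 + 533645\right) = \left(i \sqrt{5862} + 5\right) \left(2156010 + 533645\right) = \left(5 + i \sqrt{5862}\right) 2689655 = 13448275 + 2689655 i \sqrt{5862}$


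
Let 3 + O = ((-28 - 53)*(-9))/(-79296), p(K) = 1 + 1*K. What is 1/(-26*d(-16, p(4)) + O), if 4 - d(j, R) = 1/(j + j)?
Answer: -26432/2849943 ≈ -0.0092746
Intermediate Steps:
p(K) = 1 + K
d(j, R) = 4 - 1/(2*j) (d(j, R) = 4 - 1/(j + j) = 4 - 1/(2*j))
O = -79539/26432 (O = -3 + ((-28 - 53)*(-9))/(-79296) = -3 - 81*(-9)*(-1/79296) = -3 + 729*(-1/79296) = -3 - 243/26432 = -79539/26432 ≈ -3.0092)
1/(-26*d(-16, p(4)) + O) = 1/(-26*(4 - ½/(-16)) - 79539/26432) = 1/(-26*(4 - ½*(-1/16)) - 79539/26432) = 1/(-26*(4 + 1/32) - 79539/26432) = 1/(-26*129/32 - 79539/26432) = 1/(-1677/16 - 79539/26432) = 1/(-2849943/26432) = -26432/2849943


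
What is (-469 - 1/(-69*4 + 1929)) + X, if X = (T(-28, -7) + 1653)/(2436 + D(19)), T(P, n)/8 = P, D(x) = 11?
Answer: -1894694189/4044891 ≈ -468.42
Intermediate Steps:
T(P, n) = 8*P
X = 1429/2447 (X = (8*(-28) + 1653)/(2436 + 11) = (-224 + 1653)/2447 = 1429*(1/2447) = 1429/2447 ≈ 0.58398)
(-469 - 1/(-69*4 + 1929)) + X = (-469 - 1/(-69*4 + 1929)) + 1429/2447 = (-469 - 1/(-276 + 1929)) + 1429/2447 = (-469 - 1/1653) + 1429/2447 = -775258/1653 + 1429/2447 = -1894694189/4044891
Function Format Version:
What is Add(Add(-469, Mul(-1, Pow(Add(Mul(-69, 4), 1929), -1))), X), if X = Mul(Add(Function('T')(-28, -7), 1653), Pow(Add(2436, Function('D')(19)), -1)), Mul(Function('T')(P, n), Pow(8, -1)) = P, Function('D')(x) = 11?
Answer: Rational(-1894694189, 4044891) ≈ -468.42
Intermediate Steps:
Function('T')(P, n) = Mul(8, P)
X = Rational(1429, 2447) (X = Mul(Add(Mul(8, -28), 1653), Pow(Add(2436, 11), -1)) = Mul(Add(-224, 1653), Pow(2447, -1)) = Mul(1429, Rational(1, 2447)) = Rational(1429, 2447) ≈ 0.58398)
Add(Add(-469, Mul(-1, Pow(Add(Mul(-69, 4), 1929), -1))), X) = Add(Add(-469, Mul(-1, Pow(Add(Mul(-69, 4), 1929), -1))), Rational(1429, 2447)) = Add(Add(-469, Mul(-1, Pow(Add(-276, 1929), -1))), Rational(1429, 2447)) = Add(Add(-469, Mul(-1, Pow(1653, -1))), Rational(1429, 2447)) = Add(Add(-469, Mul(-1, Rational(1, 1653))), Rational(1429, 2447)) = Add(Add(-469, Rational(-1, 1653)), Rational(1429, 2447)) = Add(Rational(-775258, 1653), Rational(1429, 2447)) = Rational(-1894694189, 4044891)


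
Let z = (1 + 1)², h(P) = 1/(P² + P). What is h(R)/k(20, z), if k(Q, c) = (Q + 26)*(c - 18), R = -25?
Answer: -1/386400 ≈ -2.5880e-6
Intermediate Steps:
h(P) = 1/(P + P²)
z = 4 (z = 2² = 4)
k(Q, c) = (-18 + c)*(26 + Q) (k(Q, c) = (26 + Q)*(-18 + c) = (-18 + c)*(26 + Q))
h(R)/k(20, z) = (1/((-25)*(1 - 25)))/(-468 - 18*20 + 26*4 + 20*4) = (-1/25/(-24))/(-468 - 360 + 104 + 80) = -1/25*(-1/24)/(-644) = (1/600)*(-1/644) = -1/386400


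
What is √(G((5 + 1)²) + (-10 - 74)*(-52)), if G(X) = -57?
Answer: 3*√479 ≈ 65.658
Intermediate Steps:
√(G((5 + 1)²) + (-10 - 74)*(-52)) = √(-57 + (-10 - 74)*(-52)) = √(-57 - 84*(-52)) = √(-57 + 4368) = √4311 = 3*√479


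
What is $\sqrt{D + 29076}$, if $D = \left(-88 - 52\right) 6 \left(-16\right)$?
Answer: $6 \sqrt{1181} \approx 206.19$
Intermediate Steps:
$D = 13440$ ($D = \left(-140\right) \left(-96\right) = 13440$)
$\sqrt{D + 29076} = \sqrt{13440 + 29076} = \sqrt{42516} = 6 \sqrt{1181}$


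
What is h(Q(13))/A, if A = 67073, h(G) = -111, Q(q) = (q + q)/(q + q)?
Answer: -111/67073 ≈ -0.0016549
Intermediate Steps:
Q(q) = 1 (Q(q) = (2*q)/((2*q)) = (2*q)*(1/(2*q)) = 1)
h(Q(13))/A = -111/67073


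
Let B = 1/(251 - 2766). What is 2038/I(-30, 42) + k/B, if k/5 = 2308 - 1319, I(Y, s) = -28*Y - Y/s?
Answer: -73189818109/5885 ≈ -1.2437e+7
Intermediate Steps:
I(Y, s) = -28*Y - Y/s
B = -1/2515 (B = 1/(-2515) = -1/2515 ≈ -0.00039761)
k = 4945 (k = 5*(2308 - 1319) = 5*989 = 4945)
2038/I(-30, 42) + k/B = 2038/(-28*(-30) - 1*(-30)/42) + 4945/(-1/2515) = 2038/(840 - 1*(-30)*1/42) + 4945*(-2515) = 2038/(840 + 5/7) - 12436675 = 2038/(5885/7) - 12436675 = 2038*(7/5885) - 12436675 = 14266/5885 - 12436675 = -73189818109/5885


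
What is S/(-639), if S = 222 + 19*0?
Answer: -74/213 ≈ -0.34742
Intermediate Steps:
S = 222 (S = 222 + 0 = 222)
S/(-639) = 222/(-639) = 222*(-1/639) = -74/213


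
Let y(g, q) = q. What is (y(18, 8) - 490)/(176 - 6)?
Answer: -241/85 ≈ -2.8353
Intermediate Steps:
(y(18, 8) - 490)/(176 - 6) = (8 - 490)/(176 - 6) = -482/170 = -482*1/170 = -241/85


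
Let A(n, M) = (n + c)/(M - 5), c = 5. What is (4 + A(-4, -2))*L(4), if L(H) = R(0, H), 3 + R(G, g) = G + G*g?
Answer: -81/7 ≈ -11.571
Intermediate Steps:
R(G, g) = -3 + G + G*g (R(G, g) = -3 + (G + G*g) = -3 + G + G*g)
L(H) = -3 (L(H) = -3 + 0 + 0*H = -3 + 0 + 0 = -3)
A(n, M) = (5 + n)/(-5 + M) (A(n, M) = (n + 5)/(M - 5) = (5 + n)/(-5 + M))
(4 + A(-4, -2))*L(4) = (4 + (5 - 4)/(-5 - 2))*(-3) = (4 + 1/(-7))*(-3) = (4 - 1/7*1)*(-3) = (4 - 1/7)*(-3) = (27/7)*(-3) = -81/7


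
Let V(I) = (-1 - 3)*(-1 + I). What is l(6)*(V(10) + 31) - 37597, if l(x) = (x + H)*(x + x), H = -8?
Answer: -37477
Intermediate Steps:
l(x) = 2*x*(-8 + x) (l(x) = (x - 8)*(x + x) = (-8 + x)*(2*x) = 2*x*(-8 + x))
V(I) = 4 - 4*I (V(I) = -4*(-1 + I) = 4 - 4*I)
l(6)*(V(10) + 31) - 37597 = (2*6*(-8 + 6))*((4 - 4*10) + 31) - 37597 = (2*6*(-2))*((4 - 40) + 31) - 37597 = -24*(-36 + 31) - 37597 = -24*(-5) - 37597 = 120 - 37597 = -37477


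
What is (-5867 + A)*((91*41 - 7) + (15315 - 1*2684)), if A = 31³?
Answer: 391277020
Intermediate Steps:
A = 29791
(-5867 + A)*((91*41 - 7) + (15315 - 1*2684)) = (-5867 + 29791)*((91*41 - 7) + (15315 - 1*2684)) = 23924*((3731 - 7) + (15315 - 2684)) = 23924*(3724 + 12631) = 23924*16355 = 391277020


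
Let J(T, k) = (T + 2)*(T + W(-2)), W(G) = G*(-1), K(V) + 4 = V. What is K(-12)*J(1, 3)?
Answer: -144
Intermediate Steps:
K(V) = -4 + V
W(G) = -G
J(T, k) = (2 + T)² (J(T, k) = (T + 2)*(T - 1*(-2)) = (2 + T)*(T + 2) = (2 + T)*(2 + T) = (2 + T)²)
K(-12)*J(1, 3) = (-4 - 12)*(4 + 1² + 4*1) = -16*(4 + 1 + 4) = -16*9 = -144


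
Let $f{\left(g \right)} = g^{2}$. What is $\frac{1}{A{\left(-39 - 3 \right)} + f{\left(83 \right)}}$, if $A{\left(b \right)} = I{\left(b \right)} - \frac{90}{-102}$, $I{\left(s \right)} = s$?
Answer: $\frac{17}{116414} \approx 0.00014603$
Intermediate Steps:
$A{\left(b \right)} = \frac{15}{17} + b$ ($A{\left(b \right)} = b - \frac{90}{-102} = b - - \frac{15}{17} = b + \frac{15}{17} = \frac{15}{17} + b$)
$\frac{1}{A{\left(-39 - 3 \right)} + f{\left(83 \right)}} = \frac{1}{\left(\frac{15}{17} - 42\right) + 83^{2}} = \frac{1}{\left(\frac{15}{17} - 42\right) + 6889} = \frac{1}{- \frac{699}{17} + 6889} = \frac{1}{\frac{116414}{17}} = \frac{17}{116414}$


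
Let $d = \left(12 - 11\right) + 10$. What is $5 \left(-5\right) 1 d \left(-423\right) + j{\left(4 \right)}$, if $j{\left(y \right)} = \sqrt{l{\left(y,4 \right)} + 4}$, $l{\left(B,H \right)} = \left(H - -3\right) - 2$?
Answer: $116328$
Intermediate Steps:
$l{\left(B,H \right)} = 1 + H$ ($l{\left(B,H \right)} = \left(H + 3\right) - 2 = \left(3 + H\right) - 2 = 1 + H$)
$d = 11$ ($d = 1 + 10 = 11$)
$j{\left(y \right)} = 3$ ($j{\left(y \right)} = \sqrt{\left(1 + 4\right) + 4} = \sqrt{5 + 4} = \sqrt{9} = 3$)
$5 \left(-5\right) 1 d \left(-423\right) + j{\left(4 \right)} = 5 \left(-5\right) 1 \cdot 11 \left(-423\right) + 3 = \left(-25\right) 1 \cdot 11 \left(-423\right) + 3 = \left(-25\right) 11 \left(-423\right) + 3 = \left(-275\right) \left(-423\right) + 3 = 116325 + 3 = 116328$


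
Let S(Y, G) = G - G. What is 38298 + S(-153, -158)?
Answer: 38298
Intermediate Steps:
S(Y, G) = 0
38298 + S(-153, -158) = 38298 + 0 = 38298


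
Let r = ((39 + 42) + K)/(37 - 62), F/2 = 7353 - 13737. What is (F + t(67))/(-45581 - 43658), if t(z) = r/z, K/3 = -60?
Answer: 21386301/149475325 ≈ 0.14308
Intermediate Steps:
K = -180 (K = 3*(-60) = -180)
F = -12768 (F = 2*(7353 - 13737) = 2*(-6384) = -12768)
r = 99/25 (r = ((39 + 42) - 180)/(37 - 62) = (81 - 180)/(-25) = -99*(-1/25) = 99/25 ≈ 3.9600)
t(z) = 99/(25*z)
(F + t(67))/(-45581 - 43658) = (-12768 + (99/25)/67)/(-45581 - 43658) = (-12768 + (99/25)*(1/67))/(-89239) = (-12768 + 99/1675)*(-1/89239) = -21386301/1675*(-1/89239) = 21386301/149475325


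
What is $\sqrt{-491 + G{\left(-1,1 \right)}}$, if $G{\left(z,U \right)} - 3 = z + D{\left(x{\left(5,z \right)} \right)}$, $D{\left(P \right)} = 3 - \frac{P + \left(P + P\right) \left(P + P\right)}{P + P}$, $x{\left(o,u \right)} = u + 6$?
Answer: $\frac{i \sqrt{1986}}{2} \approx 22.282 i$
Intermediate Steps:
$x{\left(o,u \right)} = 6 + u$
$D{\left(P \right)} = 3 - \frac{P + 4 P^{2}}{2 P}$ ($D{\left(P \right)} = 3 - \frac{P + 2 P 2 P}{2 P} = 3 - \left(P + 4 P^{2}\right) \frac{1}{2 P} = 3 - \frac{P + 4 P^{2}}{2 P}$)
$G{\left(z,U \right)} = - \frac{13}{2} - z$ ($G{\left(z,U \right)} = 3 - \left(- \frac{5}{2} - z + 2 \left(6 + z\right)\right) = 3 + \left(z + \left(\frac{5}{2} - \left(12 + 2 z\right)\right)\right) = 3 + \left(z - \left(\frac{19}{2} + 2 z\right)\right) = 3 - \left(\frac{19}{2} + z\right) = - \frac{13}{2} - z$)
$\sqrt{-491 + G{\left(-1,1 \right)}} = \sqrt{-491 - \frac{11}{2}} = \sqrt{- \frac{993}{2}} = \frac{i \sqrt{1986}}{2}$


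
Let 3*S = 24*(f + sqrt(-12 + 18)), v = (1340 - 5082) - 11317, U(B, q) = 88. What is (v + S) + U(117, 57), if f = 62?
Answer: -14475 + 8*sqrt(6) ≈ -14455.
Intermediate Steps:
v = -15059 (v = -3742 - 11317 = -15059)
S = 496 + 8*sqrt(6) (S = (24*(62 + sqrt(-12 + 18)))/3 = (24*(62 + sqrt(6)))/3 = (1488 + 24*sqrt(6))/3 = 496 + 8*sqrt(6) ≈ 515.60)
(v + S) + U(117, 57) = (-15059 + (496 + 8*sqrt(6))) + 88 = (-14563 + 8*sqrt(6)) + 88 = -14475 + 8*sqrt(6)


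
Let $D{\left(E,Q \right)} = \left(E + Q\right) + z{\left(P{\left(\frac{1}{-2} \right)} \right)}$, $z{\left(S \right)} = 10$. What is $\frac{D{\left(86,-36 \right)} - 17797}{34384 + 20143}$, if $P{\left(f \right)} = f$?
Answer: $- \frac{17737}{54527} \approx -0.32529$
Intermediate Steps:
$D{\left(E,Q \right)} = 10 + E + Q$ ($D{\left(E,Q \right)} = \left(E + Q\right) + 10 = 10 + E + Q$)
$\frac{D{\left(86,-36 \right)} - 17797}{34384 + 20143} = \frac{\left(10 + 86 - 36\right) - 17797}{34384 + 20143} = \frac{60 - 17797}{54527} = \left(-17737\right) \frac{1}{54527} = - \frac{17737}{54527}$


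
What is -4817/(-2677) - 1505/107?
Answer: -3513466/286439 ≈ -12.266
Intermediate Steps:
-4817/(-2677) - 1505/107 = -4817*(-1/2677) - 1505*1/107 = 4817/2677 - 1505/107 = -3513466/286439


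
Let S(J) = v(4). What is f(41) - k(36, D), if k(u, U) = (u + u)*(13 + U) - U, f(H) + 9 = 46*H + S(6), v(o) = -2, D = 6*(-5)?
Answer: 3069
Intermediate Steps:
D = -30
S(J) = -2
f(H) = -11 + 46*H (f(H) = -9 + (46*H - 2) = -9 + (-2 + 46*H) = -11 + 46*H)
k(u, U) = -U + 2*u*(13 + U) (k(u, U) = (2*u)*(13 + U) - U = 2*u*(13 + U) - U = -U + 2*u*(13 + U))
f(41) - k(36, D) = (-11 + 46*41) - (-1*(-30) + 26*36 + 2*(-30)*36) = (-11 + 1886) - (30 + 936 - 2160) = 1875 - 1*(-1194) = 1875 + 1194 = 3069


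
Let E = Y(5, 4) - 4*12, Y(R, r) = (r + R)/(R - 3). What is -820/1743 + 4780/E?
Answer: -1859380/16849 ≈ -110.36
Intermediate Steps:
Y(R, r) = (R + r)/(-3 + R)
E = -87/2 (E = (5 + 4)/(-3 + 5) - 4*12 = 9/2 - 48 = -87/2 ≈ -43.500)
-820/1743 + 4780/E = -820/1743 + 4780/(-87/2) = -820*1/1743 + 4780*(-2/87) = -820/1743 - 9560/87 = -1859380/16849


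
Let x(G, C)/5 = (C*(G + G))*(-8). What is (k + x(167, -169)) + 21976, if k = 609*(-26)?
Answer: 2263982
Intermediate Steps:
x(G, C) = -80*C*G (x(G, C) = 5*((C*(G + G))*(-8)) = 5*((C*(2*G))*(-8)) = 5*((2*C*G)*(-8)) = 5*(-16*C*G) = -80*C*G)
k = -15834
(k + x(167, -169)) + 21976 = (-15834 - 80*(-169)*167) + 21976 = (-15834 + 2257840) + 21976 = 2242006 + 21976 = 2263982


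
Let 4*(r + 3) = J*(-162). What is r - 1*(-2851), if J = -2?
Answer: 2929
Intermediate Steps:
r = 78 (r = -3 + (-2*(-162))/4 = -3 + (¼)*324 = -3 + 81 = 78)
r - 1*(-2851) = 78 - 1*(-2851) = 78 + 2851 = 2929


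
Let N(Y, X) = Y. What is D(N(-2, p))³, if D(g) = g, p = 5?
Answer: -8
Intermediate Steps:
D(N(-2, p))³ = (-2)³ = -8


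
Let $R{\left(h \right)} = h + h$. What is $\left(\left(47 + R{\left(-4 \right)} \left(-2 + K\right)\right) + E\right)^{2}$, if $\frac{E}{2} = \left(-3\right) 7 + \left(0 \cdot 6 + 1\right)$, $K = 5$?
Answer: $289$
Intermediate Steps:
$R{\left(h \right)} = 2 h$
$E = -40$ ($E = 2 \left(\left(-3\right) 7 + \left(0 \cdot 6 + 1\right)\right) = 2 \left(-21 + \left(0 + 1\right)\right) = 2 \left(-21 + 1\right) = 2 \left(-20\right) = -40$)
$\left(\left(47 + R{\left(-4 \right)} \left(-2 + K\right)\right) + E\right)^{2} = \left(\left(47 + 2 \left(-4\right) \left(-2 + 5\right)\right) - 40\right)^{2} = \left(\left(47 - 24\right) - 40\right)^{2} = \left(23 - 40\right)^{2} = \left(-17\right)^{2} = 289$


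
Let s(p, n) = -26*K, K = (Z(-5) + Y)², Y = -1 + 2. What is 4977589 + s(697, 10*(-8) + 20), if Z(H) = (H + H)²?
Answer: 4712363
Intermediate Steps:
Y = 1
Z(H) = 4*H² (Z(H) = (2*H)² = 4*H²)
K = 10201 (K = (4*(-5)² + 1)² = (4*25 + 1)² = (100 + 1)² = 101² = 10201)
s(p, n) = -265226 (s(p, n) = -26*10201 = -265226)
4977589 + s(697, 10*(-8) + 20) = 4977589 - 265226 = 4712363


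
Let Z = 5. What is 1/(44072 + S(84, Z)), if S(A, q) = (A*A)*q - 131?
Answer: 1/79221 ≈ 1.2623e-5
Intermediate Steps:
S(A, q) = -131 + q*A**2 (S(A, q) = A**2*q - 131 = q*A**2 - 131 = -131 + q*A**2)
1/(44072 + S(84, Z)) = 1/(44072 + (-131 + 5*84**2)) = 1/(44072 + (-131 + 5*7056)) = 1/(44072 + (-131 + 35280)) = 1/(44072 + 35149) = 1/79221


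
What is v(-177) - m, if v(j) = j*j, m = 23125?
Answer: 8204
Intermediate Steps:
v(j) = j²
v(-177) - m = (-177)² - 1*23125 = 31329 - 23125 = 8204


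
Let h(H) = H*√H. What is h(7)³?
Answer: 2401*√7 ≈ 6352.4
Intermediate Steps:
h(H) = H^(3/2)
h(7)³ = (7^(3/2))³ = (7*√7)³ = 2401*√7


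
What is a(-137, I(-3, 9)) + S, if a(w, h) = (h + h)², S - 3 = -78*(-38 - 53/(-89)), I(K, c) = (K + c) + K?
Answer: 263133/89 ≈ 2956.6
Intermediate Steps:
I(K, c) = c + 2*K
S = 259929/89 (S = 3 - 78*(-38 - 53/(-89)) = 3 - 78*(-38 - 53*(-1/89)) = 3 - 78*(-38 + 53/89) = 3 - 78*(-3329/89) = 3 + 259662/89 = 259929/89 ≈ 2920.6)
a(w, h) = 4*h² (a(w, h) = (2*h)² = 4*h²)
a(-137, I(-3, 9)) + S = 4*(9 + 2*(-3))² + 259929/89 = 4*(9 - 6)² + 259929/89 = 4*3² + 259929/89 = 4*9 + 259929/89 = 36 + 259929/89 = 263133/89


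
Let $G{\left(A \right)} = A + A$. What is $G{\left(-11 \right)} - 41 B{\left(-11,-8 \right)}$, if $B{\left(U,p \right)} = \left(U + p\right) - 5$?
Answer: $962$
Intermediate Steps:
$G{\left(A \right)} = 2 A$
$B{\left(U,p \right)} = -5 + U + p$
$G{\left(-11 \right)} - 41 B{\left(-11,-8 \right)} = 2 \left(-11\right) - 41 \left(-5 - 11 - 8\right) = -22 - -984 = -22 + 984 = 962$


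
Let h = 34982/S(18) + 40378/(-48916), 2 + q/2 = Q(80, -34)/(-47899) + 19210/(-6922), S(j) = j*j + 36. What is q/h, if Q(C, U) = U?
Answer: -3484571317801560/35158362462070331 ≈ -0.099111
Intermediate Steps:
S(j) = 36 + j² (S(j) = j² + 36 = 36 + j²)
q = -1583018198/165778439 (q = -4 + 2*(-34/(-47899) + 19210/(-6922)) = -4 + 2*(-34*(-1/47899) + 19210*(-1/6922)) = -4 + 2*(34/47899 - 9605/3461) = -4 + 2*(-459952221/165778439) = -4 - 919904442/165778439 = -1583018198/165778439 ≈ -9.5490)
h = 212080429/2201220 (h = 34982/(36 + 18²) + 40378/(-48916) = 34982/(36 + 324) + 40378*(-1/48916) = 34982/360 - 20189/24458 = 34982*(1/360) - 20189/24458 = 17491/180 - 20189/24458 = 212080429/2201220 ≈ 96.347)
q/h = -1583018198/(165778439*212080429/2201220) = -1583018198/165778439*2201220/212080429 = -3484571317801560/35158362462070331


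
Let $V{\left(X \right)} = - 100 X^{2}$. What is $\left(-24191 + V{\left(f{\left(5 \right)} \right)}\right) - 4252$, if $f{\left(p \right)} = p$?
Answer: $-30943$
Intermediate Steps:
$\left(-24191 + V{\left(f{\left(5 \right)} \right)}\right) - 4252 = \left(-24191 - 100 \cdot 5^{2}\right) - 4252 = \left(-24191 - 2500\right) - 4252 = -26691 - 4252 = -30943$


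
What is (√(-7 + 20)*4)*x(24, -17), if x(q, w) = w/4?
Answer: -17*√13 ≈ -61.294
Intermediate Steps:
x(q, w) = w/4 (x(q, w) = w*(¼) = w/4)
(√(-7 + 20)*4)*x(24, -17) = (√(-7 + 20)*4)*((¼)*(-17)) = (√13*4)*(-17/4) = (4*√13)*(-17/4) = -17*√13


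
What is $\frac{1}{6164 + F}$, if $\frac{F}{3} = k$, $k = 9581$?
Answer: $\frac{1}{34907} \approx 2.8648 \cdot 10^{-5}$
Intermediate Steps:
$F = 28743$ ($F = 3 \cdot 9581 = 28743$)
$\frac{1}{6164 + F} = \frac{1}{6164 + 28743} = \frac{1}{34907}$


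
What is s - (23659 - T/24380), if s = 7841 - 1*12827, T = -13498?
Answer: -349189299/12190 ≈ -28646.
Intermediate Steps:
s = -4986 (s = 7841 - 12827 = -4986)
s - (23659 - T/24380) = -4986 - (23659 - (-13498)/24380) = -4986 - (23659 - 1*(-6749/12190)) = -4986 - (23659 + 6749/12190) = -4986 - 1*288409959/12190 = -4986 - 288409959/12190 = -349189299/12190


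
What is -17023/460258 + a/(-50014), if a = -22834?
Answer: 284063025/677039518 ≈ 0.41957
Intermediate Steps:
-17023/460258 + a/(-50014) = -17023/460258 - 22834/(-50014) = -17023*1/460258 - 22834*(-1/50014) = -17023/460258 + 11417/25007 = 284063025/677039518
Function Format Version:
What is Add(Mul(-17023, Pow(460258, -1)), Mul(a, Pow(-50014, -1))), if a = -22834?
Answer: Rational(284063025, 677039518) ≈ 0.41957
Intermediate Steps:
Add(Mul(-17023, Pow(460258, -1)), Mul(a, Pow(-50014, -1))) = Add(Mul(-17023, Pow(460258, -1)), Mul(-22834, Pow(-50014, -1))) = Add(Mul(-17023, Rational(1, 460258)), Mul(-22834, Rational(-1, 50014))) = Add(Rational(-17023, 460258), Rational(11417, 25007)) = Rational(284063025, 677039518)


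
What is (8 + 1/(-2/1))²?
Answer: 225/4 ≈ 56.250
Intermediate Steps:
(8 + 1/(-2/1))² = (8 + 1/(-2*1))² = (8 + 1/(-2))² = (8 - ½)² = (15/2)² = 225/4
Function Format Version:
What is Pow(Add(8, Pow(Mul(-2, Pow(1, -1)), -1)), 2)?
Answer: Rational(225, 4) ≈ 56.250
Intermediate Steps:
Pow(Add(8, Pow(Mul(-2, Pow(1, -1)), -1)), 2) = Pow(Add(8, Pow(Mul(-2, 1), -1)), 2) = Pow(Add(8, Pow(-2, -1)), 2) = Pow(Add(8, Rational(-1, 2)), 2) = Pow(Rational(15, 2), 2) = Rational(225, 4)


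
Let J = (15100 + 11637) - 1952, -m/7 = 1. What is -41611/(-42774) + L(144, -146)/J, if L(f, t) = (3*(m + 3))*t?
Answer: 1106268683/1060153590 ≈ 1.0435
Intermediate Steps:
m = -7 (m = -7*1 = -7)
L(f, t) = -12*t (L(f, t) = (3*(-7 + 3))*t = (3*(-4))*t = -12*t)
J = 24785 (J = 26737 - 1952 = 24785)
-41611/(-42774) + L(144, -146)/J = -41611/(-42774) - 12*(-146)/24785 = -41611*(-1/42774) + 1752*(1/24785) = 41611/42774 + 1752/24785 = 1106268683/1060153590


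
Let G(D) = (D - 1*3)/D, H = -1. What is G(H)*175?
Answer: 700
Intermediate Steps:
G(D) = (-3 + D)/D (G(D) = (D - 3)/D = (-3 + D)/D)
G(H)*175 = ((-3 - 1)/(-1))*175 = -1*(-4)*175 = 4*175 = 700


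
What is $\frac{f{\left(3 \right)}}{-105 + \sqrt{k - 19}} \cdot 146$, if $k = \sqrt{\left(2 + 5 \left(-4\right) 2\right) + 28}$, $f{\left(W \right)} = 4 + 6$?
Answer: $- \frac{1460}{105 - \sqrt{-19 + i \sqrt{10}}} \approx -13.928 - 0.58221 i$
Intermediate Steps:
$f{\left(W \right)} = 10$
$k = i \sqrt{10}$ ($k = \sqrt{\left(2 - 40\right) + 28} = \sqrt{-38 + 28} = \sqrt{-10} = i \sqrt{10} \approx 3.1623 i$)
$\frac{f{\left(3 \right)}}{-105 + \sqrt{k - 19}} \cdot 146 = \frac{1}{-105 + \sqrt{i \sqrt{10} - 19}} \cdot 10 \cdot 146 = \frac{1}{-105 + \sqrt{-19 + i \sqrt{10}}} \cdot 10 \cdot 146 = \frac{10}{-105 + \sqrt{-19 + i \sqrt{10}}} \cdot 146 = \frac{1460}{-105 + \sqrt{-19 + i \sqrt{10}}}$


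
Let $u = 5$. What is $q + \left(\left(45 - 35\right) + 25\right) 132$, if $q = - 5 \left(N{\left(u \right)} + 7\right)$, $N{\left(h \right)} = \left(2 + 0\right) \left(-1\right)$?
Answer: $4595$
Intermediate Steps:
$N{\left(h \right)} = -2$ ($N{\left(h \right)} = 2 \left(-1\right) = -2$)
$q = -25$ ($q = - 5 \left(-2 + 7\right) = \left(-5\right) 5 = -25$)
$q + \left(\left(45 - 35\right) + 25\right) 132 = -25 + \left(\left(45 - 35\right) + 25\right) 132 = -25 + \left(10 + 25\right) 132 = -25 + 35 \cdot 132 = -25 + 4620 = 4595$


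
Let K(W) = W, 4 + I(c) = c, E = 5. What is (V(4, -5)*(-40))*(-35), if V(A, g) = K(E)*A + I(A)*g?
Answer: 28000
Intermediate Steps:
I(c) = -4 + c
V(A, g) = 5*A + g*(-4 + A) (V(A, g) = 5*A + (-4 + A)*g = 5*A + g*(-4 + A))
(V(4, -5)*(-40))*(-35) = ((5*4 - 5*(-4 + 4))*(-40))*(-35) = ((20 - 5*0)*(-40))*(-35) = ((20 + 0)*(-40))*(-35) = (20*(-40))*(-35) = -800*(-35) = 28000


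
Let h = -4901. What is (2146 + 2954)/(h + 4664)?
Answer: -1700/79 ≈ -21.519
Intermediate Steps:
(2146 + 2954)/(h + 4664) = (2146 + 2954)/(-4901 + 4664) = 5100/(-237) = 5100*(-1/237) = -1700/79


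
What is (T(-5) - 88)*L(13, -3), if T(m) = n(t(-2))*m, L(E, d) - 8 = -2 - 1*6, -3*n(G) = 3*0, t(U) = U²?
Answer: 0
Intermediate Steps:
n(G) = 0 (n(G) = -0 = -⅓*0 = 0)
L(E, d) = 0 (L(E, d) = 8 + (-2 - 1*6) = 8 + (-2 - 6) = 8 - 8 = 0)
T(m) = 0 (T(m) = 0*m = 0)
(T(-5) - 88)*L(13, -3) = (0 - 88)*0 = -88*0 = 0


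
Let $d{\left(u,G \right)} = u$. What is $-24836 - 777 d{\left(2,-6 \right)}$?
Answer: $-26390$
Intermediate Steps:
$-24836 - 777 d{\left(2,-6 \right)} = -24836 - 777 \cdot 2 = -24836 - 1554 = -26390$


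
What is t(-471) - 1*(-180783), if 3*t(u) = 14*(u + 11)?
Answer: 535909/3 ≈ 1.7864e+5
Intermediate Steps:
t(u) = 154/3 + 14*u/3 (t(u) = (14*(u + 11))/3 = (14*(11 + u))/3 = (154 + 14*u)/3 = 154/3 + 14*u/3)
t(-471) - 1*(-180783) = (154/3 + (14/3)*(-471)) - 1*(-180783) = (154/3 - 2198) + 180783 = -6440/3 + 180783 = 535909/3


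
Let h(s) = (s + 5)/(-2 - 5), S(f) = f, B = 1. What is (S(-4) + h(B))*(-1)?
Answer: 34/7 ≈ 4.8571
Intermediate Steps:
h(s) = -5/7 - s/7 (h(s) = (5 + s)/(-7) = (5 + s)*(-1/7) = -5/7 - s/7)
(S(-4) + h(B))*(-1) = (-4 + (-5/7 - 1/7*1))*(-1) = (-4 + (-5/7 - 1/7))*(-1) = (-4 - 6/7)*(-1) = -34/7*(-1) = 34/7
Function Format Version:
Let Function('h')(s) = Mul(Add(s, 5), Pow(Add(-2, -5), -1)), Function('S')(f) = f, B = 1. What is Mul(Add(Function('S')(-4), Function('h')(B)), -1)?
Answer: Rational(34, 7) ≈ 4.8571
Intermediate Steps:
Function('h')(s) = Add(Rational(-5, 7), Mul(Rational(-1, 7), s)) (Function('h')(s) = Mul(Add(5, s), Pow(-7, -1)) = Mul(Add(5, s), Rational(-1, 7)) = Add(Rational(-5, 7), Mul(Rational(-1, 7), s)))
Mul(Add(Function('S')(-4), Function('h')(B)), -1) = Mul(Add(-4, Add(Rational(-5, 7), Mul(Rational(-1, 7), 1))), -1) = Mul(Add(-4, Add(Rational(-5, 7), Rational(-1, 7))), -1) = Mul(Add(-4, Rational(-6, 7)), -1) = Mul(Rational(-34, 7), -1) = Rational(34, 7)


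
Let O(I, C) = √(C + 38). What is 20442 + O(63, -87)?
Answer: 20442 + 7*I ≈ 20442.0 + 7.0*I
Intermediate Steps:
O(I, C) = √(38 + C)
20442 + O(63, -87) = 20442 + √(38 - 87) = 20442 + √(-49) = 20442 + 7*I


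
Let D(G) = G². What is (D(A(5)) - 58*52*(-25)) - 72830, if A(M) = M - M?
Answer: 2570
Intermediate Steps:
A(M) = 0
(D(A(5)) - 58*52*(-25)) - 72830 = (0² - 58*52*(-25)) - 72830 = (0 - 3016*(-25)) - 72830 = (0 + 75400) - 72830 = 75400 - 72830 = 2570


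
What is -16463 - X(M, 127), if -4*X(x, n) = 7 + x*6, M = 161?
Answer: -64879/4 ≈ -16220.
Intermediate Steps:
X(x, n) = -7/4 - 3*x/2 (X(x, n) = -(7 + x*6)/4 = -(7 + 6*x)/4 = -7/4 - 3*x/2)
-16463 - X(M, 127) = -16463 - (-7/4 - 3/2*161) = -16463 - (-7/4 - 483/2) = -16463 - 1*(-973/4) = -16463 + 973/4 = -64879/4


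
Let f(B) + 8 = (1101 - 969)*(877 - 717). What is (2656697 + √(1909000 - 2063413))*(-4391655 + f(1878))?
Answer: -11611208476471 - 13111629*I*√17157 ≈ -1.1611e+13 - 1.7174e+9*I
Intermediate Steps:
f(B) = 21112 (f(B) = -8 + (1101 - 969)*(877 - 717) = -8 + 132*160 = -8 + 21120 = 21112)
(2656697 + √(1909000 - 2063413))*(-4391655 + f(1878)) = (2656697 + √(1909000 - 2063413))*(-4391655 + 21112) = (2656697 + √(-154413))*(-4370543) = (2656697 + 3*I*√17157)*(-4370543) = -11611208476471 - 13111629*I*√17157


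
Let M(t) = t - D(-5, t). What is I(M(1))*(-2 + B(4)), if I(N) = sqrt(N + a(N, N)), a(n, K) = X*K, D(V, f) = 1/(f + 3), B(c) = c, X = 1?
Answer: sqrt(6) ≈ 2.4495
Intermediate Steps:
D(V, f) = 1/(3 + f)
a(n, K) = K (a(n, K) = 1*K = K)
M(t) = t - 1/(3 + t)
I(N) = sqrt(2)*sqrt(N) (I(N) = sqrt(N + N) = sqrt(2*N) = sqrt(2)*sqrt(N))
I(M(1))*(-2 + B(4)) = (sqrt(2)*sqrt((-1 + 1*(3 + 1))/(3 + 1)))*(-2 + 4) = (sqrt(2)*sqrt((-1 + 1*4)/4))*2 = (sqrt(2)*sqrt((-1 + 4)/4))*2 = (sqrt(2)*sqrt((1/4)*3))*2 = (sqrt(2)*sqrt(3/4))*2 = (sqrt(2)*(sqrt(3)/2))*2 = (sqrt(6)/2)*2 = sqrt(6)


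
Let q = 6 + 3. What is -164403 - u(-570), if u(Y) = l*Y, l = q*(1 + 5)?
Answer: -133623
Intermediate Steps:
q = 9
l = 54 (l = 9*(1 + 5) = 9*6 = 54)
u(Y) = 54*Y
-164403 - u(-570) = -164403 - 54*(-570) = -164403 - 1*(-30780) = -164403 + 30780 = -133623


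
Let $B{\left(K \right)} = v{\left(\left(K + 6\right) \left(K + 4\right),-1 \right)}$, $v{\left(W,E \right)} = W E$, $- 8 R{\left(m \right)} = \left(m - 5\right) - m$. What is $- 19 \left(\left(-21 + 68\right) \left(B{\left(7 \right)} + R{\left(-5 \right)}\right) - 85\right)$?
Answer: $\frac{1030047}{8} \approx 1.2876 \cdot 10^{5}$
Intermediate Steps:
$R{\left(m \right)} = \frac{5}{8}$ ($R{\left(m \right)} = - \frac{\left(m - 5\right) - m}{8} = - \frac{\left(-5 + m\right) - m}{8} = \left(- \frac{1}{8}\right) \left(-5\right) = \frac{5}{8}$)
$v{\left(W,E \right)} = E W$
$B{\left(K \right)} = - \left(4 + K\right) \left(6 + K\right)$ ($B{\left(K \right)} = - \left(K + 6\right) \left(K + 4\right) = - \left(6 + K\right) \left(4 + K\right) = - \left(4 + K\right) \left(6 + K\right)$)
$- 19 \left(\left(-21 + 68\right) \left(B{\left(7 \right)} + R{\left(-5 \right)}\right) - 85\right) = - 19 \left(\left(-21 + 68\right) \left(\left(-24 - 7^{2} - 70\right) + \frac{5}{8}\right) - 85\right) = - 19 \left(47 \left(\left(-24 - 49 - 70\right) + \frac{5}{8}\right) - 85\right) = - 19 \left(47 \left(-143 + \frac{5}{8}\right) - 85\right) = - 19 \left(47 \left(- \frac{1139}{8}\right) - 85\right) = - 19 \left(- \frac{53533}{8} - 85\right) = \left(-19\right) \left(- \frac{54213}{8}\right) = \frac{1030047}{8}$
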